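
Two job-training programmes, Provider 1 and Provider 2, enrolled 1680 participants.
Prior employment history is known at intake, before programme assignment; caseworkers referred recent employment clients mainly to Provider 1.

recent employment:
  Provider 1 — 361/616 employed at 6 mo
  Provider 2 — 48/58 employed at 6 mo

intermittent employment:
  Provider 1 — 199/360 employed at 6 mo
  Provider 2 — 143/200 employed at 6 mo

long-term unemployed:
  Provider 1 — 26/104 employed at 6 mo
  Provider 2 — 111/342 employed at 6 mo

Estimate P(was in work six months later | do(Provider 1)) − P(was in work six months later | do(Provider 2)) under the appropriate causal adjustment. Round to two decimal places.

Within every prior employment history level Provider 2 has the higher rate, yet pooled Provider 1 does — Simpson's reversal.
Nothing the programme does changes prior employment history; the imbalance is an allocation artefact. With prior employment history also predicting the outcome, the pooled figure is confounded, and the within-stratum comparison is the causal one.
Adjusting over the population distribution of prior employment history: 0.401·(0.586−0.828) + 0.333·(0.553−0.715) + 0.265·(0.250−0.325) = -0.171.

-0.17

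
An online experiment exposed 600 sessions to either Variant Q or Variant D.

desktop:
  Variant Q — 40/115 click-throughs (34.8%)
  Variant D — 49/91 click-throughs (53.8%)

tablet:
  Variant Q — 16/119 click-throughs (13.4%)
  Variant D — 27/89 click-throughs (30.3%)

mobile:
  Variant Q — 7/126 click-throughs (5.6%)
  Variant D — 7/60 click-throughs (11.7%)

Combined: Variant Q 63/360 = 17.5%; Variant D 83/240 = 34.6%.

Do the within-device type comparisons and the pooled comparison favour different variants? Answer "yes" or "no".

Within each device type level (desktop 34.8% vs 53.8%; tablet 13.4% vs 30.3%; mobile 5.6% vs 11.7%), Variant D has the higher rate every time. Pooled: 17.5% vs 34.6% — Variant D has the higher rate overall. They agree.

no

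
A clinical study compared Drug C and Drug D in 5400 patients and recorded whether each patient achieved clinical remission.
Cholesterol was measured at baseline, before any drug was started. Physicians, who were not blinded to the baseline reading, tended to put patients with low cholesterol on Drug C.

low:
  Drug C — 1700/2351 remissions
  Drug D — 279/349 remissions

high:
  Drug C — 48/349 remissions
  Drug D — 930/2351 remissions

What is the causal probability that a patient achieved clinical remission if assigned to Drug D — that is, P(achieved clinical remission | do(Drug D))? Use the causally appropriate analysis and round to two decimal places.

Here cholesterol is a common cause — it drives both which drug a case falls under and the outcome. The crude comparison mixes populations; the stratum-specific rates are the causally relevant ones.
Standardising Drug D to the population cholesterol mix: 0.500·279/349 + 0.500·930/2351 = 0.598.

0.60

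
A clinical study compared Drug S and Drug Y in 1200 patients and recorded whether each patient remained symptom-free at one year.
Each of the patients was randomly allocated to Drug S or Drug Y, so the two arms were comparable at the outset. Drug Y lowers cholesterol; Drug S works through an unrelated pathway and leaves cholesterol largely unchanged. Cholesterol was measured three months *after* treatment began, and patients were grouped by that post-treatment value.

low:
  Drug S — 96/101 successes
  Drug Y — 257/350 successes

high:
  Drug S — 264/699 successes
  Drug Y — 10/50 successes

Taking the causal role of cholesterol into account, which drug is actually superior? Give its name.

Drug Y

The distribution of cholesterol is itself part of what the drug does — it is an intermediate outcome. Holding it fixed would remove that part of the effect; the total effect is the pooled difference.
Pooled: Drug S 45.0% vs Drug Y 66.8%; Drug Y is higher overall.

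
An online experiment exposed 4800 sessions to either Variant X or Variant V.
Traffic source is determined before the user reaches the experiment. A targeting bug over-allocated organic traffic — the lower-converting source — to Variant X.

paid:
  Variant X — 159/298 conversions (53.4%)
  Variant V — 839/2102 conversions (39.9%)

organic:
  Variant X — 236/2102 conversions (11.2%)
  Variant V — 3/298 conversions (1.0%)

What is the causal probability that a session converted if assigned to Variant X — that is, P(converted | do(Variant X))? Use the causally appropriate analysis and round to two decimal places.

Within every traffic source level Variant X has the higher rate, yet pooled Variant V does — Simpson's reversal.
Nothing the variant does changes traffic source; the imbalance is an allocation artefact. With traffic source also predicting the outcome, the pooled figure is confounded, and the within-stratum comparison is the causal one.
Standardising Variant X to the population traffic source mix: 0.500·159/298 + 0.500·236/2102 = 0.323.

0.32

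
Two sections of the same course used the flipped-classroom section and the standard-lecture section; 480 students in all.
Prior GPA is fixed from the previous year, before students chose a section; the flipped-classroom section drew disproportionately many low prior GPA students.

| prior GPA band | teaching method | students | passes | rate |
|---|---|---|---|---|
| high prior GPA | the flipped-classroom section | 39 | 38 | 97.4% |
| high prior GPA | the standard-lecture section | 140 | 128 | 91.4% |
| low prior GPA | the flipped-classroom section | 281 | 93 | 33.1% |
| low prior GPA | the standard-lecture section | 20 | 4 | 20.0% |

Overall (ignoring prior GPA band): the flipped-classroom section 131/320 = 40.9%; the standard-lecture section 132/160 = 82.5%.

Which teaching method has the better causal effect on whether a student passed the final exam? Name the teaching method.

the flipped-classroom section is higher inside every prior GPA band stratum but the standard-lecture section is higher in aggregate. Whether to stratify depends on how prior GPA band relates to the teaching method.
The imbalance in prior GPA band arose from how students were allocated, not from anything the teaching method did; and prior GPA band independently affects the outcome. The pooled gap is confounded — condition on prior GPA band.
Within each level — high prior GPA: 97.4% vs 91.4%; low prior GPA: 33.1% vs 20.0% — the flipped-classroom section is higher every time.

the flipped-classroom section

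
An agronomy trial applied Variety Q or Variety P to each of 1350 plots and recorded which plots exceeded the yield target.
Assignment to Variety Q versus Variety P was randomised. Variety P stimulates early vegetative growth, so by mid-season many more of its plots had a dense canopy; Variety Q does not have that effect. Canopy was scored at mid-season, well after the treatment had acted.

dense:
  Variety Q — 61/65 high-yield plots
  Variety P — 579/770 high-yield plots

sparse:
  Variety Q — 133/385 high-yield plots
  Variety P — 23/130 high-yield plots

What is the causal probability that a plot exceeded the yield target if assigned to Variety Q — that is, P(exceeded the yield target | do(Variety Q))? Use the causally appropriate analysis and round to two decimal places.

The mid-season canopy-specific comparison favours Variety Q throughout, but the pooled figures favour Variety P. The question is whether to condition on mid-season canopy.
Mid-season canopy is recorded after the variety and is itself shifted by it — it sits on the causal path from variety to outcome. Conditioning on a mediator would strip out part of the effect we want; the pooled comparison gives the total causal effect.
So P(outcome | do(Variety Q)) is just the pooled rate for Variety Q: 194/450 = 0.431.

0.43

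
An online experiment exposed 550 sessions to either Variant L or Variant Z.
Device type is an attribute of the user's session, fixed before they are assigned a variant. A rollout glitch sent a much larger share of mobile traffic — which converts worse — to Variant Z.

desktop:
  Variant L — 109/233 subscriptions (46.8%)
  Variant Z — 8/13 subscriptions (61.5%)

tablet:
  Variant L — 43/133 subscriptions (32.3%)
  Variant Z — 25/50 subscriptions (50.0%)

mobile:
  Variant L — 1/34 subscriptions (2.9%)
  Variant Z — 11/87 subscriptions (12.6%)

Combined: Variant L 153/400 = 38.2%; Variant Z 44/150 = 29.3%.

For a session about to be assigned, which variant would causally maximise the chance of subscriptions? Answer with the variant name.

Variant Z

The imbalance in device type arose from how sessions were allocated, not from anything the variant did; and device type independently affects the outcome. The pooled gap is confounded — condition on device type.
Within each level — desktop: 46.8% vs 61.5%; tablet: 32.3% vs 50.0%; mobile: 2.9% vs 12.6% — Variant Z is higher every time.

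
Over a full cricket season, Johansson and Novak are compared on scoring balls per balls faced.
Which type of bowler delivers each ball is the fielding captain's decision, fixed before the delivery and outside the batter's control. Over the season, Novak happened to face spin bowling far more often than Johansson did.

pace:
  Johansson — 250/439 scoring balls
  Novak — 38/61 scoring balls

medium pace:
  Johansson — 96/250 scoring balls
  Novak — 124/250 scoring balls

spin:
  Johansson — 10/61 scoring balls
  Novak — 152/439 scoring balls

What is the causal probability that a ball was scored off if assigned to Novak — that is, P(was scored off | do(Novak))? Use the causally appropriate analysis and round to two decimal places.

Bowling type differs across players for reasons unrelated to any effect of the player itself, and it separately predicts the outcome — a classic confounder. We must compare within bowling type levels.
Standardising Novak to the population bowling type mix: 0.333·38/61 + 0.333·124/250 + 0.333·152/439 = 0.488.

0.49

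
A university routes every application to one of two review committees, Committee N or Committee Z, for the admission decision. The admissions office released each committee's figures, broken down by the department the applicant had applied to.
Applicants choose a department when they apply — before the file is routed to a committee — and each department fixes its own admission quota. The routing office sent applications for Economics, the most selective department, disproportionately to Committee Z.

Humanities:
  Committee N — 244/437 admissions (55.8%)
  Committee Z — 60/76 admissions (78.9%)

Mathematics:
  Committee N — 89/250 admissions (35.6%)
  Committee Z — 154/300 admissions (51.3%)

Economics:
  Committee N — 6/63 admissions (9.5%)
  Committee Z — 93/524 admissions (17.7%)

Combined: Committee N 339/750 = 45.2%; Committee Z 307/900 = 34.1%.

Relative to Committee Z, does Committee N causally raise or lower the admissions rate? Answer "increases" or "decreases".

decreases

Nothing the review committee does changes department; the imbalance is an allocation artefact. With department also predicting the outcome, the pooled figure is confounded, and the within-stratum comparison is the causal one.
Within each level — Humanities: 55.8% vs 78.9%; Mathematics: 35.6% vs 51.3%; Economics: 9.5% vs 17.7% — Committee Z is higher every time.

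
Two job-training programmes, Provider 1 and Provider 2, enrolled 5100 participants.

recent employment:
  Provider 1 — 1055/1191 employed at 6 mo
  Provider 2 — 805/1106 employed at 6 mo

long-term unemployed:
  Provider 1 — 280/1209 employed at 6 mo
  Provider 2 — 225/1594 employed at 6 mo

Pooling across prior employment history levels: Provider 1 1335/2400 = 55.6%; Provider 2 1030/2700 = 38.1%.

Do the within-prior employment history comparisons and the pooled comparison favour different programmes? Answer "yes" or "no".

Within each prior employment history level (recent employment 88.6% vs 72.8%; long-term unemployed 23.2% vs 14.1%), Provider 1 has the higher rate every time. Pooled: 55.6% vs 38.1% — Provider 1 has the higher rate overall. They agree.

no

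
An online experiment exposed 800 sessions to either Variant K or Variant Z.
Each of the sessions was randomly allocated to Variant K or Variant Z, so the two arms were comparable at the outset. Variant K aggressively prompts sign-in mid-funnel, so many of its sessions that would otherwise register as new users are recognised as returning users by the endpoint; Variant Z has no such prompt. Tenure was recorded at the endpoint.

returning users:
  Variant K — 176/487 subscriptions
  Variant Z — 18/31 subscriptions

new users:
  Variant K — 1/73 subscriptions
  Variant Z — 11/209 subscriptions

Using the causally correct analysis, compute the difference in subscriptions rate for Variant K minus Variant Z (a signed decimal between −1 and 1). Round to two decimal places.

Stratifying would compare variants among sessions the variants themselves sorted into user tenure groups — a form of selection on an intermediate. The unconditioned pooled rates give the total causal effect.
The causal difference is the pooled difference: 0.316 − 0.121 = +0.195.

+0.20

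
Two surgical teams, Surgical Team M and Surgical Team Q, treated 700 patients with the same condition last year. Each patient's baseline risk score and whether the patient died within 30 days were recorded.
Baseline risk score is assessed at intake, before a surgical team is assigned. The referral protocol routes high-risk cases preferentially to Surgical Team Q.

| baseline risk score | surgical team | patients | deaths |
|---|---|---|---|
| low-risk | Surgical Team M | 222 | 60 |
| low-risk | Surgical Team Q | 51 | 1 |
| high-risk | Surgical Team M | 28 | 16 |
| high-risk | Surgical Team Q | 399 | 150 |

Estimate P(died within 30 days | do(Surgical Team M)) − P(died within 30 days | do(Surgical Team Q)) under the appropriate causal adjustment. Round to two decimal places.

+0.22

The stratified and pooled comparisons disagree (Surgical Team Q wins within each baseline risk score; Surgical Team M wins overall), so the answer turns on the causal role of baseline risk score.
Baseline risk score differs across surgical teams for reasons unrelated to any effect of the surgical team itself, and it separately predicts the outcome — a classic confounder. We must compare within baseline risk score levels.
Adjusting over the population distribution of baseline risk score: 0.390·(0.270−0.020) + 0.610·(0.571−0.376) = +0.217.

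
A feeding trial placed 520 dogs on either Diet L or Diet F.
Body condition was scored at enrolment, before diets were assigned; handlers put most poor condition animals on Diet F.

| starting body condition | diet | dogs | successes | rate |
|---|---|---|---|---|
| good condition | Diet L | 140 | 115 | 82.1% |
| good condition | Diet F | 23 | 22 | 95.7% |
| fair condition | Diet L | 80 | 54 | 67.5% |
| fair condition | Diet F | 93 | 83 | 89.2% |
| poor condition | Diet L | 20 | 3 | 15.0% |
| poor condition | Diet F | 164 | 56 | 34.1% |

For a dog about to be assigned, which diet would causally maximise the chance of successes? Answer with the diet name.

The starting body condition-specific comparison favours Diet F throughout, but the pooled figures favour Diet L. The question is whether to condition on starting body condition.
Starting body condition is set before the diet has any effect — it is not caused by the diet — and it independently drives the outcome. That makes it a confounder, so the causal comparison is within starting body condition levels.
Within each level — good condition: 82.1% vs 95.7%; fair condition: 67.5% vs 89.2%; poor condition: 15.0% vs 34.1% — Diet F is higher every time.

Diet F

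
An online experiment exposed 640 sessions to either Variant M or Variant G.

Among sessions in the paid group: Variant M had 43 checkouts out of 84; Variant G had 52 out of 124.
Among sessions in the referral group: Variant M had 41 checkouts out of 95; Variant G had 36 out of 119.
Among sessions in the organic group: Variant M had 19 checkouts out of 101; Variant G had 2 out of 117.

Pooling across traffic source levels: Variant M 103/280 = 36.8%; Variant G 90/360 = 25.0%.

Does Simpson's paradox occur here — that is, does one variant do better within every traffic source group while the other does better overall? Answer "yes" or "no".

no

Within each traffic source level (paid 51.2% vs 41.9%; referral 43.2% vs 30.3%; organic 18.8% vs 1.7%), Variant M has the higher rate every time. Pooled: 36.8% vs 25.0% — Variant M has the higher rate overall. They agree.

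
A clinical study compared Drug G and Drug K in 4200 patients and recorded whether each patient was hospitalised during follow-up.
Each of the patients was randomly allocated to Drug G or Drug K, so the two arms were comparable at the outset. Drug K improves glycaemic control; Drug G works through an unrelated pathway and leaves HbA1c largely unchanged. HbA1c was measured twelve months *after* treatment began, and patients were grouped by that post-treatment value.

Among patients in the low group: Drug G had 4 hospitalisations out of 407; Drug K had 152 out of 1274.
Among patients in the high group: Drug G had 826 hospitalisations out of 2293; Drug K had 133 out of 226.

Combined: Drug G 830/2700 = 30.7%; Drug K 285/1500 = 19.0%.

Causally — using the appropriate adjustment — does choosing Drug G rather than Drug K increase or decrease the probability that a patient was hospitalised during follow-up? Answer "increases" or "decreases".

increases

The distribution of HbA1c is itself part of what the drug does — it is an intermediate outcome. Holding it fixed would remove that part of the effect; the total effect is the pooled difference.
Pooled: Drug G 30.7% vs Drug K 19.0%; Drug K is lower overall.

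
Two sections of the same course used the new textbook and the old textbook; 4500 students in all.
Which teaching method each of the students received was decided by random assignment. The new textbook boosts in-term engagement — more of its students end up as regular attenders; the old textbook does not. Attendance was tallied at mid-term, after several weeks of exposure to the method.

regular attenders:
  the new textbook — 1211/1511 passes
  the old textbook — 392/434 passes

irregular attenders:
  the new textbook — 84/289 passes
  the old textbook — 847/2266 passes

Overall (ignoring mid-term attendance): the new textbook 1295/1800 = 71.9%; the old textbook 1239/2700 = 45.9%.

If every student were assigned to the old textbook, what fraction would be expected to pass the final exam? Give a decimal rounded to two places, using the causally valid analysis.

0.46

Mid-term attendance here is a post-treatment variable shaped by the teaching method; conditioning on it would introduce bias rather than remove it. The overall comparison is the causal one.
So P(outcome | do(the old textbook)) is just the pooled rate for the old textbook: 1239/2700 = 0.459.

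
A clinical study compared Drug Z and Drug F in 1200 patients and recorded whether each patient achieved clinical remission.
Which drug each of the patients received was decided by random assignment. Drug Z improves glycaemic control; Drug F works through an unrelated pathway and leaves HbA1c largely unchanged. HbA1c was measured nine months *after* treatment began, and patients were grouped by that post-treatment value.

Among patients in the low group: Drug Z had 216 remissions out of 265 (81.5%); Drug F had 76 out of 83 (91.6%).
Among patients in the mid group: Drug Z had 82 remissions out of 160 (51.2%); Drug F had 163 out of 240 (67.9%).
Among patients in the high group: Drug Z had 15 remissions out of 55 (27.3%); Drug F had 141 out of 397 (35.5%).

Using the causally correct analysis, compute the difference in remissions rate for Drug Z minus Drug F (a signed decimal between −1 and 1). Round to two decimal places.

+0.12

Within every HbA1c level Drug F has the higher rate, yet pooled Drug Z does — Simpson's reversal.
Stratifying would compare drugs among patients the drugs themselves sorted into HbA1c groups — a form of selection on an intermediate. The unconditioned pooled rates give the total causal effect.
The causal difference is the pooled difference: 0.652 − 0.528 = +0.124.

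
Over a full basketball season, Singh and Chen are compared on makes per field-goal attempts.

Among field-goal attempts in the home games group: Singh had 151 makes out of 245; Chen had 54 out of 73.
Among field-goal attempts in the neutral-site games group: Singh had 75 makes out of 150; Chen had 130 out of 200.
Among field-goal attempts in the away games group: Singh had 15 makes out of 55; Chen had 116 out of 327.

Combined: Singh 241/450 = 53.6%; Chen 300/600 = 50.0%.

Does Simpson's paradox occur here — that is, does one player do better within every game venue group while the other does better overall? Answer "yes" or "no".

Within each game venue level (home games 61.6% vs 74.0%; neutral-site games 50.0% vs 65.0%; away games 27.3% vs 35.5%), Chen has the higher rate every time. Pooled: 53.6% vs 50.0% — Singh has the higher rate overall. The two comparisons disagree.

yes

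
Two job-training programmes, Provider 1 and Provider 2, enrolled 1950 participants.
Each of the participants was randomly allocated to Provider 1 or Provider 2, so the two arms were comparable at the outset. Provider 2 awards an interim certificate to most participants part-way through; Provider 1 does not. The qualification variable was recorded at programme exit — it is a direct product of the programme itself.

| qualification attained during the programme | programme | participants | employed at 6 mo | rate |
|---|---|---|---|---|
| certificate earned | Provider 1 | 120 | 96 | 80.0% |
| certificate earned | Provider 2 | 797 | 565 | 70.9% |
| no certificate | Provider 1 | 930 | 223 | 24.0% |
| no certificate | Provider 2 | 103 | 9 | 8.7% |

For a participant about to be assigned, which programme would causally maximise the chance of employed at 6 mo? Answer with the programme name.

Provider 2

Within every qualification attained during the programme level Provider 1 has the higher rate, yet pooled Provider 2 does — Simpson's reversal.
Stratifying would compare programmes among participants the programmes themselves sorted into qualification attained during the programme groups — a form of selection on an intermediate. The unconditioned pooled rates give the total causal effect.
Pooled: Provider 1 30.4% vs Provider 2 63.8%; Provider 2 is higher overall.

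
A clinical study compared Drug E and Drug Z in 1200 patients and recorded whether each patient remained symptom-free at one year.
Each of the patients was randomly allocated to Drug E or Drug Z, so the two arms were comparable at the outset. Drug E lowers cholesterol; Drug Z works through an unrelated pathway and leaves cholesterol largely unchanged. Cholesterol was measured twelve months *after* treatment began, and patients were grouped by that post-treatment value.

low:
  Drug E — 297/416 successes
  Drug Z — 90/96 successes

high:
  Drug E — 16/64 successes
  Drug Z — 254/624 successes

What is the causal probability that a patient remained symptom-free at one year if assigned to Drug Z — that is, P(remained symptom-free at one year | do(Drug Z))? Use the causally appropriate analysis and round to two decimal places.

0.48

Within every cholesterol level Drug Z has the higher rate, yet pooled Drug E does — Simpson's reversal.
Cholesterol is downstream of the drug. One should not condition on a consequence of treatment, so the overall rates are the right comparison.
So P(outcome | do(Drug Z)) is just the pooled rate for Drug Z: 344/720 = 0.478.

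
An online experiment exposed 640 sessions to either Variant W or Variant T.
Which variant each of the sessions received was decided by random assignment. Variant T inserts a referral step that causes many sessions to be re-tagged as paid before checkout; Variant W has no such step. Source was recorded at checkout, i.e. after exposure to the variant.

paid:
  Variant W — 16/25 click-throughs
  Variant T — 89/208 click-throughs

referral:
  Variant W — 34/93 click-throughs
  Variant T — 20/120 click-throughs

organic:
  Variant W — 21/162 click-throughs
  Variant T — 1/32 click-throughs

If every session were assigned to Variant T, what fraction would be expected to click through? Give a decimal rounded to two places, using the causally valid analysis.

0.31

The distribution of traffic source is itself part of what the variant does — it is an intermediate outcome. Holding it fixed would remove that part of the effect; the total effect is the pooled difference.
So P(outcome | do(Variant T)) is just the pooled rate for Variant T: 110/360 = 0.306.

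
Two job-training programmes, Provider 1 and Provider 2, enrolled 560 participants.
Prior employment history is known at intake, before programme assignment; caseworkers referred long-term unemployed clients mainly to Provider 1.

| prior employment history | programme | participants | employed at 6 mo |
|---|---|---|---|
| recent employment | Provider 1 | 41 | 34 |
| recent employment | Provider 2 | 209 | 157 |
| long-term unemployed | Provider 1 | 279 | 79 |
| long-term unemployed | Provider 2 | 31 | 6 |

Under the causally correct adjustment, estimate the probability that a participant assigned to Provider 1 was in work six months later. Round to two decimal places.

Here prior employment history is a common cause — it drives both which programme a case falls under and the outcome. The crude comparison mixes populations; the stratum-specific rates are the causally relevant ones.
Standardising Provider 1 to the population prior employment history mix: 0.446·34/41 + 0.554·79/279 = 0.527.

0.53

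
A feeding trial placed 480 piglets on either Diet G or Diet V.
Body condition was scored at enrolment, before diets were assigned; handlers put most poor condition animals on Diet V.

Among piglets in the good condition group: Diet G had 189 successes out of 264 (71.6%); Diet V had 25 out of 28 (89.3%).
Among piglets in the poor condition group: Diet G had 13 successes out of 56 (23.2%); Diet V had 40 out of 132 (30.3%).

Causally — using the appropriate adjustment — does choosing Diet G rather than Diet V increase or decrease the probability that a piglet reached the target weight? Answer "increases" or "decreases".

The imbalance in starting body condition arose from how piglets were allocated, not from anything the diet did; and starting body condition independently affects the outcome. The pooled gap is confounded — condition on starting body condition.
Within each level — good condition: 71.6% vs 89.3%; poor condition: 23.2% vs 30.3% — Diet V is higher every time.

decreases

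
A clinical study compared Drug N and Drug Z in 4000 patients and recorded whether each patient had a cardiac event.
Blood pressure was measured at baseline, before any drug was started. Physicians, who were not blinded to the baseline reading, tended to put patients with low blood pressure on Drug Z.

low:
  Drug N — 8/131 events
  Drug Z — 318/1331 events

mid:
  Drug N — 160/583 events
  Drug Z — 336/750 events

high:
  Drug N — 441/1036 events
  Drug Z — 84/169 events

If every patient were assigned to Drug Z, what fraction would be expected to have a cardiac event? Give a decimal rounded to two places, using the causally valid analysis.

0.39

Drug N is lower inside every blood pressure stratum but Drug Z is lower in aggregate. Whether to stratify depends on how blood pressure relates to the drug.
Blood pressure differs across drugs for reasons unrelated to any effect of the drug itself, and it separately predicts the outcome — a classic confounder. We must compare within blood pressure levels.
Standardising Drug Z to the population blood pressure mix: 0.365·318/1331 + 0.333·336/750 + 0.301·84/169 = 0.386.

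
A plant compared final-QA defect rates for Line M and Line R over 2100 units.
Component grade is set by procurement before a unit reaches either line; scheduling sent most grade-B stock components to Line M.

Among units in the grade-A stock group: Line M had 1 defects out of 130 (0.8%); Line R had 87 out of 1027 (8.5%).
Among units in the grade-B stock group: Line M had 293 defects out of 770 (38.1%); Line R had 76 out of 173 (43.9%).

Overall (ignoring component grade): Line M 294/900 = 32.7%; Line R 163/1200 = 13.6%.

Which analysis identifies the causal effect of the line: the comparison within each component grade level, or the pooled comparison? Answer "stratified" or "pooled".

The stratified and pooled comparisons disagree (Line M wins within each component grade; Line R wins overall), so the answer turns on the causal role of component grade.
Component grade is set before the line has any effect — it is not caused by the line — and it independently drives the outcome. That makes it a confounder, so the causal comparison is within component grade levels.
Within each level — grade-A stock: 0.8% vs 8.5%; grade-B stock: 38.1% vs 43.9% — Line M is lower every time.

stratified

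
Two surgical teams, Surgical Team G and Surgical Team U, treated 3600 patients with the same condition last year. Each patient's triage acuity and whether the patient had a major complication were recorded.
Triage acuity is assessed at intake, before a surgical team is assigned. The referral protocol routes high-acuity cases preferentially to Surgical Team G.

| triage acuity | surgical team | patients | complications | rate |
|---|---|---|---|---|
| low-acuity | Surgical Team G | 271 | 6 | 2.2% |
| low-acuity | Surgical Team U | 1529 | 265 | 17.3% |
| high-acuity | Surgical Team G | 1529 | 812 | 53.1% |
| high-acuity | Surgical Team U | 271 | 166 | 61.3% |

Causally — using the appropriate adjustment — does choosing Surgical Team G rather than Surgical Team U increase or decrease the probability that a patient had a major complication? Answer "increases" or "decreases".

Here triage acuity is a common cause — it drives both which surgical team a case falls under and the outcome. The crude comparison mixes populations; the stratum-specific rates are the causally relevant ones.
Within each level — low-acuity: 2.2% vs 17.3%; high-acuity: 53.1% vs 61.3% — Surgical Team G is lower every time.

decreases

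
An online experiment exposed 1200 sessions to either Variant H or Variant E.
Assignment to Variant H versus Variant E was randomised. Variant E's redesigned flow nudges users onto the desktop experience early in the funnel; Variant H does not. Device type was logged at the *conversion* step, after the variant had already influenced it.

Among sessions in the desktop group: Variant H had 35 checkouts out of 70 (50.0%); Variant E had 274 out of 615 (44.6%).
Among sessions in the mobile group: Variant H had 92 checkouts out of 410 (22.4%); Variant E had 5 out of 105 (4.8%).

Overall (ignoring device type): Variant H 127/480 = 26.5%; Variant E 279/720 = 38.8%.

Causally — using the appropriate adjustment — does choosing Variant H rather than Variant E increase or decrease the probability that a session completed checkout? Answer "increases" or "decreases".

decreases

Within every device type level Variant H has the higher rate, yet pooled Variant E does — Simpson's reversal.
Device type here is a post-treatment variable shaped by the variant; conditioning on it would introduce bias rather than remove it. The overall comparison is the causal one.
Pooled: Variant H 26.5% vs Variant E 38.8%; Variant E is higher overall.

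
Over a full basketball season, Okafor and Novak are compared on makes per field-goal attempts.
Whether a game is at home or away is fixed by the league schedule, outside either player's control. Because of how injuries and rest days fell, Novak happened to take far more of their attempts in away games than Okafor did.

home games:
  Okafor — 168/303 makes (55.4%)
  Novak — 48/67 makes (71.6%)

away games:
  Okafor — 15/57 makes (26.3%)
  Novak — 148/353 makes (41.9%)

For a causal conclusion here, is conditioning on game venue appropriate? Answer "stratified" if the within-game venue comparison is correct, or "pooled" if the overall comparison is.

The game venue-specific comparison favours Novak throughout, but the pooled figures favour Okafor. The question is whether to condition on game venue.
Game venue differs across players for reasons unrelated to any effect of the player itself, and it separately predicts the outcome — a classic confounder. We must compare within game venue levels.
Within each level — home games: 55.4% vs 71.6%; away games: 26.3% vs 41.9% — Novak is higher every time.

stratified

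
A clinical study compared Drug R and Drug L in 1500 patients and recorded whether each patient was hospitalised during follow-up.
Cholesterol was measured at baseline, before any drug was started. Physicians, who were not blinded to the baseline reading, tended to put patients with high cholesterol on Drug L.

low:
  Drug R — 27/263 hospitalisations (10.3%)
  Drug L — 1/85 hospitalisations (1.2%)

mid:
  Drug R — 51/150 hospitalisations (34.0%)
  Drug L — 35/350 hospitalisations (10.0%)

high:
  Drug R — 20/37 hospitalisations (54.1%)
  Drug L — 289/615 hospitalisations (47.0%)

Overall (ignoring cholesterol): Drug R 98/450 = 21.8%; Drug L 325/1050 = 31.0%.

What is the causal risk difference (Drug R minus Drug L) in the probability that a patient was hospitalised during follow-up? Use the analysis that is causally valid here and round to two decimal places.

The imbalance in cholesterol arose from how patients were allocated, not from anything the drug did; and cholesterol independently affects the outcome. The pooled gap is confounded — condition on cholesterol.
Adjusting over the population distribution of cholesterol: 0.232·(0.103−0.012) + 0.333·(0.340−0.100) + 0.435·(0.541−0.470) = +0.132.

+0.13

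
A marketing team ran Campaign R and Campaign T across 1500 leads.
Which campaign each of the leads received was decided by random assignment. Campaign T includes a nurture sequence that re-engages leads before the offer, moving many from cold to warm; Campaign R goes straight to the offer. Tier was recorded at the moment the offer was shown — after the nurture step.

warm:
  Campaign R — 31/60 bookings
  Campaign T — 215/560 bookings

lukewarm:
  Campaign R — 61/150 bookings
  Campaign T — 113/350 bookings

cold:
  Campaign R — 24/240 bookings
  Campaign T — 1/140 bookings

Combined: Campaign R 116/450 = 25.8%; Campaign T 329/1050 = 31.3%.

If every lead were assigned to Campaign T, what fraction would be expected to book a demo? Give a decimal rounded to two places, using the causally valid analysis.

Within every engagement tier level Campaign R has the higher rate, yet pooled Campaign T does — Simpson's reversal.
Stratifying would compare campaigns among leads the campaigns themselves sorted into engagement tier groups — a form of selection on an intermediate. The unconditioned pooled rates give the total causal effect.
So P(outcome | do(Campaign T)) is just the pooled rate for Campaign T: 329/1050 = 0.313.

0.31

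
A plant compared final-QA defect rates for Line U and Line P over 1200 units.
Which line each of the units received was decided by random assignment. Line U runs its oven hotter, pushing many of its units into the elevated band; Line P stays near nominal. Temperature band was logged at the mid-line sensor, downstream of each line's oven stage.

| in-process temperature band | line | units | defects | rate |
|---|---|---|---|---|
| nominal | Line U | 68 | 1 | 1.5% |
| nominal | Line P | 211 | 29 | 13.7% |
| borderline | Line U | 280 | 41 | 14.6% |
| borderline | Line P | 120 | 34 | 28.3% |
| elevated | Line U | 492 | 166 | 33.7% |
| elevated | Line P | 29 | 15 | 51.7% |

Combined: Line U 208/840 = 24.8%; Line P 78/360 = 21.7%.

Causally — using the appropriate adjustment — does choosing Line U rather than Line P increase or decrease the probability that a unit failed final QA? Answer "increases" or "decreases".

Within every in-process temperature band level Line U has the lower rate, yet pooled Line P does — Simpson's reversal.
The distribution of in-process temperature band is itself part of what the line does — it is an intermediate outcome. Holding it fixed would remove that part of the effect; the total effect is the pooled difference.
Pooled: Line U 24.8% vs Line P 21.7%; Line P is lower overall.

increases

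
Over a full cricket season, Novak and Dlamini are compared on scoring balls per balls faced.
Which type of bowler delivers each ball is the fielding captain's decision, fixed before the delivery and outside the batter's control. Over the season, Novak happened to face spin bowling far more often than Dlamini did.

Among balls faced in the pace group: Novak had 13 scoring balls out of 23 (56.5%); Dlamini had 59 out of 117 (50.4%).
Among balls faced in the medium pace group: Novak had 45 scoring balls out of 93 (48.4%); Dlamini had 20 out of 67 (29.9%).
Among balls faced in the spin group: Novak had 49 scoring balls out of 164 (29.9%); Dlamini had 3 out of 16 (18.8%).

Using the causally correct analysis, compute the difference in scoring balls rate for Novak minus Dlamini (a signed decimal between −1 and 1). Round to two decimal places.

+0.12

Within every bowling type level Novak has the higher rate, yet pooled Dlamini does — Simpson's reversal.
The imbalance in bowling type arose from how balls faced were allocated, not from anything the player did; and bowling type independently affects the outcome. The pooled gap is confounded — condition on bowling type.
Adjusting over the population distribution of bowling type: 0.292·(0.565−0.504) + 0.333·(0.484−0.299) + 0.375·(0.299−0.188) = +0.121.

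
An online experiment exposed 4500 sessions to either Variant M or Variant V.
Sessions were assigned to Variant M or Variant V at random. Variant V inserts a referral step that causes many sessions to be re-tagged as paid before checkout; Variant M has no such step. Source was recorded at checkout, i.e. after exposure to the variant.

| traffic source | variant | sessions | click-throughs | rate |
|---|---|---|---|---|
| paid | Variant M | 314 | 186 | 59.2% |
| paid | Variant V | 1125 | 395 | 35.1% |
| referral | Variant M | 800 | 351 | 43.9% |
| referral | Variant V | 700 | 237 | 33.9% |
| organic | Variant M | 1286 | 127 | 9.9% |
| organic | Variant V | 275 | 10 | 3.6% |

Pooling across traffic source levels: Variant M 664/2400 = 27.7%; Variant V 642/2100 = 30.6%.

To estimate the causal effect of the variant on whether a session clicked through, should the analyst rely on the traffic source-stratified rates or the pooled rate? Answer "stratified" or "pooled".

pooled

Traffic source here is a post-treatment variable shaped by the variant; conditioning on it would introduce bias rather than remove it. The overall comparison is the causal one.
Pooled: Variant M 27.7% vs Variant V 30.6%; Variant V is higher overall.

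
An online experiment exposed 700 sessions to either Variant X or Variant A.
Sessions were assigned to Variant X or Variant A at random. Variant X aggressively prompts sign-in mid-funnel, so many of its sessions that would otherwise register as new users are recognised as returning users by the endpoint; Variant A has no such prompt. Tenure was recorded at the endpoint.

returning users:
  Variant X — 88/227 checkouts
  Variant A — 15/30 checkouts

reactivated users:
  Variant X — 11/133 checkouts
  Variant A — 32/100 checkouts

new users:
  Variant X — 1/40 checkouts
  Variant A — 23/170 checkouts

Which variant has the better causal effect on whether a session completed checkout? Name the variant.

The user tenure-specific comparison favours Variant A throughout, but the pooled figures favour Variant X. The question is whether to condition on user tenure.
Stratifying would compare variants among sessions the variants themselves sorted into user tenure groups — a form of selection on an intermediate. The unconditioned pooled rates give the total causal effect.
Pooled: Variant X 25.0% vs Variant A 23.3%; Variant X is higher overall.

Variant X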